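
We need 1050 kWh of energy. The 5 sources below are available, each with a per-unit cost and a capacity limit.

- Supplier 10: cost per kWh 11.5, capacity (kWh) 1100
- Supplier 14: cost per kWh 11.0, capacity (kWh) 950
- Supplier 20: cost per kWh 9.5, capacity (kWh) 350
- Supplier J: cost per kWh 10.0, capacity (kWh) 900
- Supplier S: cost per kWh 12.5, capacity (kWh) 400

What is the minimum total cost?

10325

Cheapest first:
Supplier 20 at 9.5: take all 350 kWh — 700 still needed.
Take 700 from Supplier J at 10.0 to finish.
Supplier 14, Supplier 10, Supplier S: unused.
Cost = 350×9.5 + 700×10.0 = 10325.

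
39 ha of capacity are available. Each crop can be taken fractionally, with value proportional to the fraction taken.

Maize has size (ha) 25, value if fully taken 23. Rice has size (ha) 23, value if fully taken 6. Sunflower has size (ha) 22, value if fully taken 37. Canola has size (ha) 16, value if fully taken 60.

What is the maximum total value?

97.92

Sort by value density: Canola 60/16≈3.75, Sunflower 37/22≈1.68, Maize 23/25≈0.92, Rice 6/23≈0.261.
All 16 ha of Canola fit (value 60) → 23 remain.
All 22 ha of Sunflower fit (value 37) → 1 remain.
1 ha left: a 1/25 share of Maize gives 23×1/25 = 0.92.
Total value = 97.92.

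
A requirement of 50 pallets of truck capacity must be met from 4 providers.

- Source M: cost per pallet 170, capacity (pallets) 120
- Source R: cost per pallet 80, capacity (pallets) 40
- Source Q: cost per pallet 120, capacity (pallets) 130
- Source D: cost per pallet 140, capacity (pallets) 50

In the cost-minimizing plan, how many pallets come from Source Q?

10

Fill from the cheapest provider first.
Source R at 80: take all 40 pallets — 10 still needed.
Source Q at 120: take 10 of its 130 — requirement met.
Source D, Source M: unused.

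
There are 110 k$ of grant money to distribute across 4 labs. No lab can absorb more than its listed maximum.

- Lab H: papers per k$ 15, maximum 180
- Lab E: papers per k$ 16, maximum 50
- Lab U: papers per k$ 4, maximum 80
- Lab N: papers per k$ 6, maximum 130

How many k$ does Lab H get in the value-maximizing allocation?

60

Rank by papers per k$: Lab E 16 > Lab H 15 > Lab N 6 > Lab U 4.
Give Lab E 50 to hit its cap of 50 — 60 left.
Only 60 left; Lab H takes them to reach 60.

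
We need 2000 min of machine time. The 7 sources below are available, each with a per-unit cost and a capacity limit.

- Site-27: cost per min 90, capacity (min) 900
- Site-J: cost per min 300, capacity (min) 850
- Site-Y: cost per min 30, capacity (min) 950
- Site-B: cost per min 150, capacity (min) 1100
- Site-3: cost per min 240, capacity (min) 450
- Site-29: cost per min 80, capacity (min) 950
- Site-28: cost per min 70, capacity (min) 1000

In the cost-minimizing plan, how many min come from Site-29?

Fill from the cheapest source first.
Site-Y (30): use full 950 — 1050 min to go.
Site-28 (70): use full 1000 — 50 min to go.
Site-29 (80): take the remaining 50 — done.
Site-27, Site-B, Site-3, Site-J: unused.

50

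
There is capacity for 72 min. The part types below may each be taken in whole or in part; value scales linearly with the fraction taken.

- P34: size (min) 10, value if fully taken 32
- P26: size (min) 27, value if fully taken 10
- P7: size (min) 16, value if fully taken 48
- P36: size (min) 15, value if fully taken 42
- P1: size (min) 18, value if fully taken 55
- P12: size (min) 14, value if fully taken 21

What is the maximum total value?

196.5

Rank by value-to-size ratio: P34 32/10≈3.2, P1 55/18≈3.06, P7 48/16≈3, P36 42/15≈2.8, P12 21/14≈1.5, P26 10/27≈0.37.
Take all of P34 (10 min, value 32) → 62 min left.
All 18 min of P1 fit (value 55) → 44 remain.
Take all of P7 (16 min, value 48) → 28 min left.
Take all of P36 (15 min, value 42) → 13 min left.
13 min left: a 13/14 share of P12 gives 21×13/14 = 19.5.
Total value = 196.5.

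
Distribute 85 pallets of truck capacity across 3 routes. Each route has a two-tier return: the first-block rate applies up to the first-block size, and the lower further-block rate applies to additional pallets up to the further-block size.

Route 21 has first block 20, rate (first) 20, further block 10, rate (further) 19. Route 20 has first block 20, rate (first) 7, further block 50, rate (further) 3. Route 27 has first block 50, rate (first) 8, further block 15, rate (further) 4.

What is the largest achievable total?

Order all 6 blocks by rate: Route 21/first 20 > Route 21/second 19 > Route 27/first 8 > Route 20/first 7 > Route 27/second 4 > Route 20/second 3.
Route 21 first at 20: fill all 20 — 65 left.
Route 21 second at 19: fill all 10 — 55 left.
Route 27/first (8): +50 — 5 left.
Route 20 first at 7: only 5 left, fill 5.
Total = 20×20 + 19×10 + 8×50 + 7×5 = 1025.

1025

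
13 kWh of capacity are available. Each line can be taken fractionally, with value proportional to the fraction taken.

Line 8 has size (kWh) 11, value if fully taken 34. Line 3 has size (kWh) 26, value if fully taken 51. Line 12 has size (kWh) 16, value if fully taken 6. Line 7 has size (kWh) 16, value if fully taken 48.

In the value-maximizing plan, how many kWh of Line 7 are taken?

2

Sort by value density: Line 8 34/11≈3.09, Line 7 48/16≈3, Line 3 51/26≈1.96, Line 12 6/16≈0.375.
All 11 kWh of Line 8 fit (value 34) — 2 remain.
Fill the last 2 kWh with part of Line 7: 2/16 of it earns 6.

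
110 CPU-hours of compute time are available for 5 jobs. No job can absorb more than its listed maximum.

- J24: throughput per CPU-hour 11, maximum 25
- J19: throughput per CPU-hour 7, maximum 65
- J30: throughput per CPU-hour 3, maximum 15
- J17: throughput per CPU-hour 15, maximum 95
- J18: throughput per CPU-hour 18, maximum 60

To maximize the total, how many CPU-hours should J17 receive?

50

Rank by throughput per CPU-hour: J18 18 > J17 15 > J24 11 > J19 7 > J30 3.
J18 takes 60 to reach its cap of 60 — 50 left.
J17: +50 (room for 95) → 50. Pool exhausted.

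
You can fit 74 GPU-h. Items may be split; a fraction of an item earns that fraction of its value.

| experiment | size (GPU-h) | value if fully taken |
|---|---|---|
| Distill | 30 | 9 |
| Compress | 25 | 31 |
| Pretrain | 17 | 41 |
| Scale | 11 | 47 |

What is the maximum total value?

125.3

Rank by value-to-size ratio: Scale 47/11≈4.27, Pretrain 41/17≈2.41, Compress 31/25≈1.24, Distill 9/30≈0.3.
Scale: take in full, 11 GPU-h for value 47 → 63 left.
All 17 GPU-h of Pretrain fit (value 41) → 46 remain.
All 25 GPU-h of Compress fit (value 31) → 21 remain.
Only 21 GPU-h remain; take 21/30 of Distill for value 9×21/30 = 6.3.
Total value = 125.3.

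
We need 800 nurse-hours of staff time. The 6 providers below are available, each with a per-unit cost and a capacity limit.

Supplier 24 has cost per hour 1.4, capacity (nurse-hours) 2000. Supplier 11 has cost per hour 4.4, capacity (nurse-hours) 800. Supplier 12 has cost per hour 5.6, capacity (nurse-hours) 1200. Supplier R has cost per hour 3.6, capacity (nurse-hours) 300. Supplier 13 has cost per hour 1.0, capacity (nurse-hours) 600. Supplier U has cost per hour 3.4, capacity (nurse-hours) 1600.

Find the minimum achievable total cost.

Cheapest first:
Supplier 13 (1.0): use full 600 → 200 nurse-hours to go.
Supplier 24 (1.4): take the remaining 200 → done.
Supplier U, Supplier R, Supplier 11, Supplier 12: unused.
Cost = 600×1.0 + 200×1.4 = 880.

880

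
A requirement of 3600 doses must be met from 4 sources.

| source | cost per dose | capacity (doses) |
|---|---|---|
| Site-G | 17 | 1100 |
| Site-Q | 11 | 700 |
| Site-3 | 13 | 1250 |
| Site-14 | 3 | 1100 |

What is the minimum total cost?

36600

Fill from the cheapest source first.
Take 1100 from Site-14 at 3 ; need 2500 more.
Site-Q at 11: take all 700 doses ; 1800 still needed.
Site-3 (13): use full 1250 ; 550 doses to go.
Site-G (17): take the remaining 550 ; done.
Cost = 1100×3 + 700×11 + 1250×13 + 550×17 = 36600.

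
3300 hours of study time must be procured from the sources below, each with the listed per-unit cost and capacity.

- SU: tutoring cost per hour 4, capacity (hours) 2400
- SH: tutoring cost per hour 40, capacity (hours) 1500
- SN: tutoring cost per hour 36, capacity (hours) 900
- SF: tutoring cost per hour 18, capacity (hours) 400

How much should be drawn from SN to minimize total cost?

Fill from the cheapest source first.
SU (4): use full 2400 → 900 hours to go.
Take 400 from SF at 18 → need 500 more.
SN (36): take the remaining 500 → done.
SH: unused.

500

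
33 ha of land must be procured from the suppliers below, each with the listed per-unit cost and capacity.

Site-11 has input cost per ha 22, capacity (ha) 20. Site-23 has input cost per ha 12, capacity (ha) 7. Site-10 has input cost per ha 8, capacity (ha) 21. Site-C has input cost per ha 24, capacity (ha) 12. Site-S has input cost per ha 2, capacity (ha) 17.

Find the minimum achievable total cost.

162

Fill from the cheapest supplier first.
Take 17 from Site-S at 2 → need 16 more.
Site-10 (8): take the remaining 16 → done.
Site-23, Site-11, Site-C: unused.
Cost = 17×2 + 16×8 = 162.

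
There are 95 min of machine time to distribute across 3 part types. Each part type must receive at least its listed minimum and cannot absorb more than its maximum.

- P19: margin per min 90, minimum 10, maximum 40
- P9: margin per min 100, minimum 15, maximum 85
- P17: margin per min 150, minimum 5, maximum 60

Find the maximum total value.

12400

Meeting every minimum uses 10+15+5 = 30 min, leaving 65.
Rank by margin per min: P17 150 > P9 100 > P19 90.
Give P17 55 more to hit its cap of 60 — 10 left.
P9 has room for 70 more but only 10 remain, so it gets 25.
Total = 90×10 + 100×25 + 150×60 = 12400.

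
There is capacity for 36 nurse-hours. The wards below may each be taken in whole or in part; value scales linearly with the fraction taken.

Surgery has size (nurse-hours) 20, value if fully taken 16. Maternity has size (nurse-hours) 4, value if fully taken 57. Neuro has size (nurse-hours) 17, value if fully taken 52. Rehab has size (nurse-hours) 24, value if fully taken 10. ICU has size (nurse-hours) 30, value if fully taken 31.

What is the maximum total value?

Sort by value density: Maternity 57/4≈14.2, Neuro 52/17≈3.06, ICU 31/30≈1.03, Surgery 16/20≈0.8, Rehab 10/24≈0.417.
Take all of Maternity (4 nurse-hours, value 57) — 32 nurse-hours left.
Take all of Neuro (17 nurse-hours, value 52) — 15 nurse-hours left.
Fill the last 15 nurse-hours with part of ICU: 15/30 of it earns 15.5.
Total value = 124.5.

124.5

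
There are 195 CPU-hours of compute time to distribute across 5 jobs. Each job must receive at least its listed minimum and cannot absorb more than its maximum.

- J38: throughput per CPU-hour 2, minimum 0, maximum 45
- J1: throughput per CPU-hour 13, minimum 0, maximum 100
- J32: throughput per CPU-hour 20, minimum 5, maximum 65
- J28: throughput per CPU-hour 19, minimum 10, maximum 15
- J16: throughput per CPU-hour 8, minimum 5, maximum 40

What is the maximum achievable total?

Meeting every minimum uses 0+0+5+10+5 = 20 CPU-hours, leaving 175.
Order the jobs by throughput per CPU-hour: J32 20 > J28 19 > J1 13 > J16 8 > J38 2.
J32: +60 to 65 (cap) ; 115 left.
J28: +5 to 15 (cap) ; 110 left.
J1 takes 100 more to reach its cap of 100 ; 10 left.
J16: +10 (room for 35) → 15. Pool exhausted.
Total = 13×100 + 20×65 + 19×15 + 8×15 = 3005.

3005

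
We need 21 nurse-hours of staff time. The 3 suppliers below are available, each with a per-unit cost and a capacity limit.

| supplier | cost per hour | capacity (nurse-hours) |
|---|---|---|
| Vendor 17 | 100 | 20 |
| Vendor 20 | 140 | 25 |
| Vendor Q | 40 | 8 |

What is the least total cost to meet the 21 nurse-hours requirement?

1620

Cheapest first:
Take 8 from Vendor Q at 40 — need 13 more.
Vendor 17 (100): take the remaining 13 — done.
Vendor 20: unused.
Cost = 8×40 + 13×100 = 1620.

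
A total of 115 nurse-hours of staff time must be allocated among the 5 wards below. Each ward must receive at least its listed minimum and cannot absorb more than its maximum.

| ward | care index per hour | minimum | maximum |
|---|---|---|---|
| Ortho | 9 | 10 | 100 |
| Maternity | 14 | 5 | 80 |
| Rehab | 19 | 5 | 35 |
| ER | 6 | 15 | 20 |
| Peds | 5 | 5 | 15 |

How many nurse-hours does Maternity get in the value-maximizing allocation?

50

Meeting every minimum uses 10+5+5+15+5 = 40 nurse-hours, leaving 75.
Highest care index per hour first: Rehab 19 > Maternity 14 > Ortho 9 > ER 6 > Peds 5.
Rehab: +30 to 35 (cap) → 45 left.
Only 45 left; Maternity takes them to reach 50.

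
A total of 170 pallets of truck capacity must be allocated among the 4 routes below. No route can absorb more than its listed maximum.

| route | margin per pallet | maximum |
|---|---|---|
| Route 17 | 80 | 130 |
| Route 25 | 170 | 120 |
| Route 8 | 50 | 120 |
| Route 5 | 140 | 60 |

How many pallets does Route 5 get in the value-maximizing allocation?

50

Rank by margin per pallet: Route 25 170 > Route 5 140 > Route 17 80 > Route 8 50.
Give Route 25 120 to hit its cap of 120 ; 50 left.
Route 5 has room for 60 but only 50 remain, so it gets 50.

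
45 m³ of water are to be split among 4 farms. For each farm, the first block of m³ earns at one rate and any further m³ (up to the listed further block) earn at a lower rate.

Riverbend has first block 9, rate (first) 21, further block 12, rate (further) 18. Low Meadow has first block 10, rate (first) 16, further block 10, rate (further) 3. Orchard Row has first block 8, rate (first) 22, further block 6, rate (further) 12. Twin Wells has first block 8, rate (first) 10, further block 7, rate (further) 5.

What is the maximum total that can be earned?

813

Treat each block as its own option and order by rate: Orchard Row/tier1 22 > Riverbend/tier1 21 > Riverbend/tier2 18 > Low Meadow/tier1 16 > Orchard Row/tier2 12 > Twin Wells/tier1 10 > Twin Wells/tier2 5 > Low Meadow/tier2 3.
Fill Orchard Row tier1 block (8 at 22) → 37 left.
Riverbend tier1 at 21: fill all 9 → 28 left.
Fill Riverbend tier2 block (12 at 18) → 16 left.
Low Meadow/tier1 (16): +10 → 6 left.
Fill Orchard Row tier2 block (6 at 12) → 0 left.
Total = 22×8 + 21×9 + 18×12 + 16×10 + 12×6 = 813.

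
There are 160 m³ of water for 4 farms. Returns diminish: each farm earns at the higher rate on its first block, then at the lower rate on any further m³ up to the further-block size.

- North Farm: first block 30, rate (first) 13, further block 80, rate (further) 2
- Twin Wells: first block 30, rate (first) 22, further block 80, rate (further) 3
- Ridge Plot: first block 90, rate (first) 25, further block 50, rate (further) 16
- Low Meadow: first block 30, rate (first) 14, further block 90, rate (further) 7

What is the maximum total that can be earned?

Rank every tier by rate: Ridge Plot/first 25 > Twin Wells/first 22 > Ridge Plot/second 16 > Low Meadow/first 14 > North Farm/first 13 > Low Meadow/second 7 > Twin Wells/second 3 > North Farm/second 2.
Fill Ridge Plot first block (90 at 25) → 70 left.
Twin Wells first at 22: fill all 30 → 40 left.
Ridge Plot second at 16: only 40 left, fill 40.
Total = 25×90 + 22×30 + 16×40 = 3550.

3550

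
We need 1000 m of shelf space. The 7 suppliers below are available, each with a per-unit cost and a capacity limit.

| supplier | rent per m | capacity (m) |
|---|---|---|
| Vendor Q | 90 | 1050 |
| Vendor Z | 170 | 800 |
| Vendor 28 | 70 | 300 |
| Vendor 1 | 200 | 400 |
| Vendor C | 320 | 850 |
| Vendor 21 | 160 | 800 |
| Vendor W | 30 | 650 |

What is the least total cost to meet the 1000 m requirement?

Fill from the cheapest supplier first.
Take 650 from Vendor W at 30 ; need 350 more.
Vendor 28 at 70: take all 300 m ; 50 still needed.
Vendor Q at 90: take 50 of its 1050 ; requirement met.
Vendor 21, Vendor Z, Vendor 1, Vendor C: unused.
Cost = 650×30 + 300×70 + 50×90 = 45000.

45000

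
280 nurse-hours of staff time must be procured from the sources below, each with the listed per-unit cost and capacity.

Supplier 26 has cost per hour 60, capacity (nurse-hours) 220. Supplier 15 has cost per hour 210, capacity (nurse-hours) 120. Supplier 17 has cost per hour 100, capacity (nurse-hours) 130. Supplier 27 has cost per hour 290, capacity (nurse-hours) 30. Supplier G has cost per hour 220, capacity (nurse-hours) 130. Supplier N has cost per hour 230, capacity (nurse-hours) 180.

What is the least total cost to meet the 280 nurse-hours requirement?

Cheapest first:
Take 220 from Supplier 26 at 60 → need 60 more.
Take 60 from Supplier 17 at 100 to finish.
Supplier 15, Supplier G, Supplier N, Supplier 27: unused.
Cost = 220×60 + 60×100 = 19200.

19200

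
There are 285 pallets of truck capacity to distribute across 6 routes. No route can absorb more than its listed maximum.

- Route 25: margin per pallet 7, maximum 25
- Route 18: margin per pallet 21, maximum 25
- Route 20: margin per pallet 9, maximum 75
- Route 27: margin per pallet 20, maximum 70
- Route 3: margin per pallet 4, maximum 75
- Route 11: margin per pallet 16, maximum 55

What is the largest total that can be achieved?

3795

Highest margin per pallet first: Route 18 21 > Route 27 20 > Route 11 16 > Route 20 9 > Route 25 7 > Route 3 4.
Route 18: +25 to 25 (cap) → 260 left.
Route 27: +70 to 70 (cap) → 190 left.
Route 11: +55 to 55 (cap) → 135 left.
Route 20: +75 to 75 (cap) → 60 left.
Route 25 takes 25 to reach its cap of 25 → 35 left.
Route 3 has room for 75 but only 35 remain, so it gets 35.
Total = 7×25 + 21×25 + 9×75 + 20×70 + 4×35 + 16×55 = 3795.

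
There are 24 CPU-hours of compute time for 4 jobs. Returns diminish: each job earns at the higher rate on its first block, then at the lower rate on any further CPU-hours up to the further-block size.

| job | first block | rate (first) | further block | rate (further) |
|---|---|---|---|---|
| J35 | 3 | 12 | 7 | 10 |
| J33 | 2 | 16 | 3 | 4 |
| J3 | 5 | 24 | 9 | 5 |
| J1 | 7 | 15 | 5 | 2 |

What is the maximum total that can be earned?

363

Order all 8 blocks by rate: J3/tier1 24 > J33/tier1 16 > J1/tier1 15 > J35/tier1 12 > J35/tier2 10 > J3/tier2 5 > J33/tier2 4 > J1/tier2 2.
J3 tier1 at 24: fill all 5 — 19 left.
Fill J33 tier1 block (2 at 16) — 17 left.
Fill J1 tier1 block (7 at 15) — 10 left.
J35 tier1 at 12: fill all 3 — 7 left.
J35 tier2 at 10: fill all 7 — 0 left.
Total = 24×5 + 16×2 + 15×7 + 12×3 + 10×7 = 363.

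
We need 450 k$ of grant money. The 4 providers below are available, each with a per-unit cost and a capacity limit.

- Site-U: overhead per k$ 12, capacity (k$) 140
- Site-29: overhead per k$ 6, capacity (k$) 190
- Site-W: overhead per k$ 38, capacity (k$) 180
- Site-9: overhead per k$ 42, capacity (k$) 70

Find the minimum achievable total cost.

Fill from the cheapest provider first.
Take 190 from Site-29 at 6 ; need 260 more.
Site-U at 12: take all 140 k$ ; 120 still needed.
Take 120 from Site-W at 38 to finish.
Site-9: unused.
Cost = 190×6 + 140×12 + 120×38 = 7380.

7380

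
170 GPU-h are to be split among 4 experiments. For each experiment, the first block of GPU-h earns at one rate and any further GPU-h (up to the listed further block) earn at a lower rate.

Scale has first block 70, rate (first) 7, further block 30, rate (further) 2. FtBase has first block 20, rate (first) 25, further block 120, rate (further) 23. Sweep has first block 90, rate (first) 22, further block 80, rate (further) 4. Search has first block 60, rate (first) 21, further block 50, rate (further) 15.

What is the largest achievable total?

Rank every tier by rate: FtBase/tier1 25 > FtBase/tier2 23 > Sweep/tier1 22 > Search/tier1 21 > Search/tier2 15 > Scale/tier1 7 > Sweep/tier2 4 > Scale/tier2 2.
FtBase/tier1 (25): +20 → 150 left.
Fill FtBase tier2 block (120 at 23) → 30 left.
30 remain; put them into Sweep tier1 at 22.
Total = 25×20 + 23×120 + 22×30 = 3920.

3920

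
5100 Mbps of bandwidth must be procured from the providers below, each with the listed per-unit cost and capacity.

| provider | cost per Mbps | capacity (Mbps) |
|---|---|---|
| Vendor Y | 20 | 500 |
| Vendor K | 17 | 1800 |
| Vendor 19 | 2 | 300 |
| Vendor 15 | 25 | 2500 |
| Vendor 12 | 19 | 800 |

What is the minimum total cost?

Use providers in increasing cost order.
Take 300 from Vendor 19 at 2 — need 4800 more.
Vendor K at 17: take all 1800 Mbps — 3000 still needed.
Vendor 12 (19): use full 800 — 2200 Mbps to go.
Vendor Y (20): use full 500 — 1700 Mbps to go.
Vendor 15 at 25: take 1700 of its 2500 — requirement met.
Cost = 300×2 + 1800×17 + 800×19 + 500×20 + 1700×25 = 98900.

98900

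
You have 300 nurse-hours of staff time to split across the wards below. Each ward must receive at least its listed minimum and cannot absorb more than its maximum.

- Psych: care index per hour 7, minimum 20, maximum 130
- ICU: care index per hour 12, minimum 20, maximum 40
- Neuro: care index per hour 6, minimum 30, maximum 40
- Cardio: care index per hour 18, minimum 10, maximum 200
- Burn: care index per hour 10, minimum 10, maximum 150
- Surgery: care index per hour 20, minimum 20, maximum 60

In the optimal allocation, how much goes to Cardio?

Meeting every minimum uses 20+20+30+10+10+20 = 110 nurse-hours, leaving 190.
Rank by care index per hour: Surgery 20 > Cardio 18 > ICU 12 > Burn 10 > Psych 7 > Neuro 6.
Give Surgery 40 more to hit its cap of 60 — 150 left.
Only 150 left; Cardio takes them to reach 160.

160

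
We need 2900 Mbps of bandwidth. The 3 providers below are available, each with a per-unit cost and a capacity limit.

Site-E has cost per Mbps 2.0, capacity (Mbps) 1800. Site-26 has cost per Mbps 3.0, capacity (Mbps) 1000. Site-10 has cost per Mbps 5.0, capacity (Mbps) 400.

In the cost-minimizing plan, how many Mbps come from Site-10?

100

Use providers in increasing cost order.
Site-E (2.0): use full 1800 → 1100 Mbps to go.
Take 1000 from Site-26 at 3.0 → need 100 more.
Site-10 (5.0): take the remaining 100 → done.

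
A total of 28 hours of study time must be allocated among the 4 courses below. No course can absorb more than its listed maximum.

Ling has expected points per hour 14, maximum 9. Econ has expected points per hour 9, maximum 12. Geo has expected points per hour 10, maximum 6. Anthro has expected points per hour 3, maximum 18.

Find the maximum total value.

Order the courses by expected points per hour: Ling 14 > Geo 10 > Econ 9 > Anthro 3.
Give Ling 9 to hit its cap of 9 → 19 left.
Geo takes 6 to reach its cap of 6 → 13 left.
Econ: +12 to 12 (cap) → 1 left.
Anthro has room for 18 but only 1 remain, so it gets 1.
Total = 14×9 + 9×12 + 10×6 + 3×1 = 297.

297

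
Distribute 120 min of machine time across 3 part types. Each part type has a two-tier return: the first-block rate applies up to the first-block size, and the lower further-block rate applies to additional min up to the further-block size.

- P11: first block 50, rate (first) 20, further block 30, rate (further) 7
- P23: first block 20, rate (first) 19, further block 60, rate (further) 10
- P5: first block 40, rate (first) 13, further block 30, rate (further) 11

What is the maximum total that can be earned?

2010

Treat each block as its own option and order by rate: P11/T1 20 > P23/T1 19 > P5/T1 13 > P5/T2 11 > P23/T2 10 > P11/T2 7.
P11/T1 (20): +50 — 70 left.
P23 T1 at 19: fill all 20 — 50 left.
P5 T1 at 13: fill all 40 — 10 left.
10 remain; put them into P5 T2 at 11.
Total = 20×50 + 19×20 + 13×40 + 11×10 = 2010.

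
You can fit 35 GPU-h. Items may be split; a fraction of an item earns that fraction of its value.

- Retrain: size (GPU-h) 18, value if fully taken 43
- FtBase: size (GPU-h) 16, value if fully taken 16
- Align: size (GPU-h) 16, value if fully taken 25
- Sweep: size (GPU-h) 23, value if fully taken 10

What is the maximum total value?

Best value per unit of size first: Retrain 43/18≈2.39, Align 25/16≈1.56, FtBase 16/16≈1, Sweep 10/23≈0.435.
All 18 GPU-h of Retrain fit (value 43) — 17 remain.
Align: take in full, 16 GPU-h for value 25 — 1 left.
1 GPU-h left: a 1/16 share of FtBase gives 16×1/16 = 1.
Total value = 69.

69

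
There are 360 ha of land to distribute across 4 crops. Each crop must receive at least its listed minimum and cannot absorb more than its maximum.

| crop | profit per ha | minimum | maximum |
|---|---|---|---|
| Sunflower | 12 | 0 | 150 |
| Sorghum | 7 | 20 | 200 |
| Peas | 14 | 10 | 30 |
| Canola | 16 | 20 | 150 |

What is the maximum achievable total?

4830

Meeting every minimum uses 0+20+10+20 = 50 ha, leaving 310.
Rank by profit per ha: Canola 16 > Peas 14 > Sunflower 12 > Sorghum 7.
Canola: +130 to 150 (cap) → 180 left.
Give Peas 20 more to hit its cap of 30 → 160 left.
Give Sunflower 150 more to hit its cap of 150 → 10 left.
Only 10 left; Sorghum takes them to reach 30.
Total = 12×150 + 7×30 + 14×30 + 16×150 = 4830.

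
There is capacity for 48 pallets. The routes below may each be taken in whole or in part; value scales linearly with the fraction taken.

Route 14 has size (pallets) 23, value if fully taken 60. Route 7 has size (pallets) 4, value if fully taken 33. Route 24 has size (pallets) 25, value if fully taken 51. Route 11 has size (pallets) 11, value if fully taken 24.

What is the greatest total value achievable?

Best value per unit of size first: Route 7 33/4≈8.25, Route 14 60/23≈2.61, Route 11 24/11≈2.18, Route 24 51/25≈2.04.
Route 7: take in full, 4 pallets for value 33 — 44 left.
All 23 pallets of Route 14 fit (value 60) — 21 remain.
Take all of Route 11 (11 pallets, value 24) — 10 pallets left.
Only 10 pallets remain; take 10/25 of Route 24 for value 51×10/25 = 20.4.
Total value = 137.4.

137.4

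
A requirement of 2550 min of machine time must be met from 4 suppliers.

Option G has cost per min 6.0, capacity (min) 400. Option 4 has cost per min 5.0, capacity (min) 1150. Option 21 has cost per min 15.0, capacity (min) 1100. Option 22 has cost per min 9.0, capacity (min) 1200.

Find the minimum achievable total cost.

17150

Cheapest first:
Option 4 (5.0): use full 1150 — 1400 min to go.
Take 400 from Option G at 6.0 — need 1000 more.
Option 22 (9.0): take the remaining 1000 — done.
Option 21: unused.
Cost = 1150×5.0 + 400×6.0 + 1000×9.0 = 17150.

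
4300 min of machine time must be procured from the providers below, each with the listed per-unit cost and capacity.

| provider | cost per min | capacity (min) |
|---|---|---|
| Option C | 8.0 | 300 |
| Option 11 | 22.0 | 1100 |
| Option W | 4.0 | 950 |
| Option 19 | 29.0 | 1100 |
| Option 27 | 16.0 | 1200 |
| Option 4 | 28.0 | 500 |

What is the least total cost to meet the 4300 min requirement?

Fill from the cheapest provider first.
Option W (4.0): use full 950 — 3350 min to go.
Option C at 8.0: take all 300 min — 3050 still needed.
Option 27 (16.0): use full 1200 — 1850 min to go.
Option 11 (22.0): use full 1100 — 750 min to go.
Option 4 at 28.0: take all 500 min — 250 still needed.
Take 250 from Option 19 at 29.0 to finish.
Cost = 950×4.0 + 300×8.0 + 1200×16.0 + 1100×22.0 + 500×28.0 + 250×29.0 = 70850.

70850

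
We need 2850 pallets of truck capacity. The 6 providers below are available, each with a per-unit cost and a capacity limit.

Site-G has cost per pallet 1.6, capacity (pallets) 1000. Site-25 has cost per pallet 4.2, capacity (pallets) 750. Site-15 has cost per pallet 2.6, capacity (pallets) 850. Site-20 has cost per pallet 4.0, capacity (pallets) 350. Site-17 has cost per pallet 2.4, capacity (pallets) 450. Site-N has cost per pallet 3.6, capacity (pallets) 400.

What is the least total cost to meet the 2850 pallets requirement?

Fill from the cheapest provider first.
Site-G at 1.6: take all 1000 pallets → 1850 still needed.
Site-17 (2.4): use full 450 → 1400 pallets to go.
Site-15 (2.6): use full 850 → 550 pallets to go.
Take 400 from Site-N at 3.6 → need 150 more.
Site-20 (4.0): take the remaining 150 → done.
Site-25: unused.
Cost = 1000×1.6 + 450×2.4 + 850×2.6 + 400×3.6 + 150×4.0 = 6930.

6930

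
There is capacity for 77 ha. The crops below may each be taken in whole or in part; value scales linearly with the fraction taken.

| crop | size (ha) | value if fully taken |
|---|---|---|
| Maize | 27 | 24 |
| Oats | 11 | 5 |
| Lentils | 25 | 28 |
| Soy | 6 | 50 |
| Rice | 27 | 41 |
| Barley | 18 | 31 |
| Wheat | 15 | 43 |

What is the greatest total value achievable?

177.32

Sort by value density: Soy 50/6≈8.33, Wheat 43/15≈2.87, Barley 31/18≈1.72, Rice 41/27≈1.52, Lentils 28/25≈1.12, Maize 24/27≈0.889, Oats 5/11≈0.455.
Soy: take in full, 6 ha for value 50 — 71 left.
Take all of Wheat (15 ha, value 43) — 56 ha left.
Barley: take in full, 18 ha for value 31 — 38 left.
All 27 ha of Rice fit (value 41) — 11 remain.
Fill the last 11 ha with part of Lentils: 11/25 of it earns 12.32.
Total value = 177.32.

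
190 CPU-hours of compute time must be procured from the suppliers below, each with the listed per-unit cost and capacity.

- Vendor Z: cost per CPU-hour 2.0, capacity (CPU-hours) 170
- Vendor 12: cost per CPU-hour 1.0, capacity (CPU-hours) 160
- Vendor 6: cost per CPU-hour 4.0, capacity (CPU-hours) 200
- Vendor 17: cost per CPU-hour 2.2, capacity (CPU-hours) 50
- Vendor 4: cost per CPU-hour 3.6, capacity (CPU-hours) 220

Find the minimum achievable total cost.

220

Fill from the cheapest supplier first.
Vendor 12 at 1.0: take all 160 CPU-hours ; 30 still needed.
Vendor Z (2.0): take the remaining 30 ; done.
Vendor 17, Vendor 4, Vendor 6: unused.
Cost = 160×1.0 + 30×2.0 = 220.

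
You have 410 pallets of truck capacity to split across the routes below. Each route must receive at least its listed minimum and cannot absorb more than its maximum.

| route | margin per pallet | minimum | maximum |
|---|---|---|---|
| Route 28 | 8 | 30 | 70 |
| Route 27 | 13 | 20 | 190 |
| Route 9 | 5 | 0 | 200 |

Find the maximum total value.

3780

Meeting every minimum uses 30+20+0 = 50 pallets, leaving 360.
Highest margin per pallet first: Route 27 13 > Route 28 8 > Route 9 5.
Give Route 27 170 more to hit its cap of 190 — 190 left.
Route 28: +40 to 70 (cap) — 150 left.
Route 9 has room for 200 more but only 150 remain, so it gets 150.
Total = 8×70 + 13×190 + 5×150 = 3780.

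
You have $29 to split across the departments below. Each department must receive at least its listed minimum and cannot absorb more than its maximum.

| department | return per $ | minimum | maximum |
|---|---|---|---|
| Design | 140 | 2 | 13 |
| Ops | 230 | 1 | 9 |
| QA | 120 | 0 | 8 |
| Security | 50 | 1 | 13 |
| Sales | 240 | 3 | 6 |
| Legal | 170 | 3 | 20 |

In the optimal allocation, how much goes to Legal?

11

Meeting every minimum uses 2+1+0+1+3+3 = 10 $, leaving 19.
Order the departments by return per $: Sales 240 > Ops 230 > Legal 170 > Design 140 > QA 120 > Security 50.
Sales: +3 to 6 (cap) — 16 left.
Give Ops 8 more to hit its cap of 9 — 8 left.
Legal: +8 (room for 17) → 11. Pool exhausted.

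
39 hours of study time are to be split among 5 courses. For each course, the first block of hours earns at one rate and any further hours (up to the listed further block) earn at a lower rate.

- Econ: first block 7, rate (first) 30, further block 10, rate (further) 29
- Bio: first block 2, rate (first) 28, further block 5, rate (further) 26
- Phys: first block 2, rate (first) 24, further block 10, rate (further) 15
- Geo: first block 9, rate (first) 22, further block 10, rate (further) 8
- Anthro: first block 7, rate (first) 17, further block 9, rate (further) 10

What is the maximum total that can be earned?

Treat each block as its own option and order by rate: Econ/tier1 30 > Econ/tier2 29 > Bio/tier1 28 > Bio/tier2 26 > Phys/tier1 24 > Geo/tier1 22 > Anthro/tier1 17 > Phys/tier2 15 > Anthro/tier2 10 > Geo/tier2 8.
Fill Econ tier1 block (7 at 30) → 32 left.
Econ/tier2 (29): +10 → 22 left.
Fill Bio tier1 block (2 at 28) → 20 left.
Bio/tier2 (26): +5 → 15 left.
Phys tier1 at 24: fill all 2 → 13 left.
Geo/tier1 (22): +9 → 4 left.
Anthro tier1 at 17: only 4 left, fill 4.
Total = 30×7 + 29×10 + 28×2 + 26×5 + 24×2 + 22×9 + 17×4 = 1000.

1000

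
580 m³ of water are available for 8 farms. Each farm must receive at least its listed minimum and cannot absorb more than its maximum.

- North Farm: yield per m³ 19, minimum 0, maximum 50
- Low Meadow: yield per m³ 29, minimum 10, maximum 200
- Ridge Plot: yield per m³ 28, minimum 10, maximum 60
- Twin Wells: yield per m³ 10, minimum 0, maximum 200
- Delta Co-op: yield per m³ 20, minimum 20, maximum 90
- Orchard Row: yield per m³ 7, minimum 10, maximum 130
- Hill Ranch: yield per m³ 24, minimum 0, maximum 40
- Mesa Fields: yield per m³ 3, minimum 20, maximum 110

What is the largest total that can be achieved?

12420

Meeting every minimum uses 0+10+10+0+20+10+0+20 = 70 m³, leaving 510.
Order the farms by yield per m³: Low Meadow 29 > Ridge Plot 28 > Hill Ranch 24 > Delta Co-op 20 > North Farm 19 > Twin Wells 10 > Orchard Row 7 > Mesa Fields 3.
Give Low Meadow 190 more to hit its cap of 200 — 320 left.
Ridge Plot takes 50 more to reach its cap of 60 — 270 left.
Hill Ranch takes 40 more to reach its cap of 40 — 230 left.
Give Delta Co-op 70 more to hit its cap of 90 — 160 left.
North Farm: +50 to 50 (cap) — 110 left.
Only 110 left; Twin Wells takes them to reach 110.
Total = 19×50 + 29×200 + 28×60 + 10×110 + 20×90 + 7×10 + 24×40 + 3×20 = 12420.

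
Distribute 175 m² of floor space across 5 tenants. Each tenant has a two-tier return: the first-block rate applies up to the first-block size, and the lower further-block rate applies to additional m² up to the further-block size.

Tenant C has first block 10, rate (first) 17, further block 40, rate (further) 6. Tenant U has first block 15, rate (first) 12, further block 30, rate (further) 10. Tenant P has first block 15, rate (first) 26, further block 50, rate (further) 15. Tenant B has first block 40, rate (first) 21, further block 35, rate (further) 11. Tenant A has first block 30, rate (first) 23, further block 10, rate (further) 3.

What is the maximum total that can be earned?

Treat each block as its own option and order by rate: Tenant P/first 26 > Tenant A/first 23 > Tenant B/first 21 > Tenant C/first 17 > Tenant P/second 15 > Tenant U/first 12 > Tenant B/second 11 > Tenant U/second 10 > Tenant C/second 6 > Tenant A/second 3.
Fill Tenant P first block (15 at 26) → 160 left.
Tenant A/first (23): +30 → 130 left.
Tenant B/first (21): +40 → 90 left.
Tenant C first at 17: fill all 10 → 80 left.
Fill Tenant P second block (50 at 15) → 30 left.
Fill Tenant U first block (15 at 12) → 15 left.
Tenant B/second: +15 of 35 at 11; pool empty.
Total = 26×15 + 23×30 + 21×40 + 17×10 + 15×50 + 12×15 + 11×15 = 3185.

3185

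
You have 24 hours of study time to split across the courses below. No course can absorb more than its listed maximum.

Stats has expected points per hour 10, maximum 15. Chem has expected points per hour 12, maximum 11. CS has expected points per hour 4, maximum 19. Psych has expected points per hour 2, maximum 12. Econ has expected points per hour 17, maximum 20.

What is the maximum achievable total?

388

Rank by expected points per hour: Econ 17 > Chem 12 > Stats 10 > CS 4 > Psych 2.
Econ: +20 to 20 (cap) → 4 left.
Chem has room for 11 but only 4 remain, so it gets 4.
Total = 12×4 + 17×20 = 388.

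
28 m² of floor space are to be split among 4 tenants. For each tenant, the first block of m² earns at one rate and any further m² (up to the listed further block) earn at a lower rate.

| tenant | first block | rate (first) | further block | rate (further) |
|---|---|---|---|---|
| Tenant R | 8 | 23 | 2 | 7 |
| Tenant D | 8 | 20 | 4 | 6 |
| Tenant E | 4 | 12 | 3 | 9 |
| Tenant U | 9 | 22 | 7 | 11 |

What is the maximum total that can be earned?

578

Treat each block as its own option and order by rate: Tenant R/first 23 > Tenant U/first 22 > Tenant D/first 20 > Tenant E/first 12 > Tenant U/second 11 > Tenant E/second 9 > Tenant R/second 7 > Tenant D/second 6.
Fill Tenant R first block (8 at 23) ; 20 left.
Tenant U/first (22): +9 ; 11 left.
Tenant D first at 20: fill all 8 ; 3 left.
Tenant E first at 12: only 3 left, fill 3.
Total = 23×8 + 22×9 + 20×8 + 12×3 = 578.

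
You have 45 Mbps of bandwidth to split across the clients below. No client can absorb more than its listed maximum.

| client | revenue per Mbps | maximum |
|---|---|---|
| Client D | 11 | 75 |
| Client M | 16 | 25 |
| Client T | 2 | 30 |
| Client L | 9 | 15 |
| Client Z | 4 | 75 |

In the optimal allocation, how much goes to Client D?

Highest revenue per Mbps first: Client M 16 > Client D 11 > Client L 9 > Client Z 4 > Client T 2.
Client M takes 25 to reach its cap of 25 ; 20 left.
Only 20 left; Client D takes them to reach 20.

20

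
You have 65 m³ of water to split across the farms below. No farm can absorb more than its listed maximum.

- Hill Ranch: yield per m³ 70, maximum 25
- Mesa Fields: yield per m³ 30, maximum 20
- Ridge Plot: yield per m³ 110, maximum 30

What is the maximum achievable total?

Highest yield per m³ first: Ridge Plot 110 > Hill Ranch 70 > Mesa Fields 30.
Give Ridge Plot 30 to hit its cap of 30 → 35 left.
Hill Ranch: +25 to 25 (cap) → 10 left.
Mesa Fields has room for 20 but only 10 remain, so it gets 10.
Total = 70×25 + 30×10 + 110×30 = 5350.

5350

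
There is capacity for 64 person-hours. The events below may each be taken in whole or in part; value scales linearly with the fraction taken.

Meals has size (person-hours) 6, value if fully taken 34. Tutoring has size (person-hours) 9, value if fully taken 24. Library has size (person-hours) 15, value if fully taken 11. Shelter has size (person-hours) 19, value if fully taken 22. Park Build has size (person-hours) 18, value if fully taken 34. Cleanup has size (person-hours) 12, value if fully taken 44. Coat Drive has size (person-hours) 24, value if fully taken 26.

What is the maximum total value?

158

Best value per unit of size first: Meals 34/6≈5.67, Cleanup 44/12≈3.67, Tutoring 24/9≈2.67, Park Build 34/18≈1.89, Shelter 22/19≈1.16, Coat Drive 26/24≈1.08, Library 11/15≈0.733.
All 6 person-hours of Meals fit (value 34) → 58 remain.
Cleanup: take in full, 12 person-hours for value 44 → 46 left.
All 9 person-hours of Tutoring fit (value 24) → 37 remain.
Take all of Park Build (18 person-hours, value 34) → 19 person-hours left.
Take all of Shelter (19 person-hours, value 22) → 0 person-hours left.
Total value = 158.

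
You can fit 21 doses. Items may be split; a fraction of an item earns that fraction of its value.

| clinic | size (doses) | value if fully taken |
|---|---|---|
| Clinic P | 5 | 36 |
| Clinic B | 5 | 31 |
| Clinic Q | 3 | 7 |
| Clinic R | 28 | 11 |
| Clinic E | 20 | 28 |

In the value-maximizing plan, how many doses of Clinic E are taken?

Rank by value-to-size ratio: Clinic P 36/5≈7.2, Clinic B 31/5≈6.2, Clinic Q 7/3≈2.33, Clinic E 28/20≈1.4, Clinic R 11/28≈0.393.
Take all of Clinic P (5 doses, value 36) → 16 doses left.
Take all of Clinic B (5 doses, value 31) → 11 doses left.
Take all of Clinic Q (3 doses, value 7) → 8 doses left.
Only 8 doses remain; take 8/20 of Clinic E for value 28×8/20 = 11.2.

8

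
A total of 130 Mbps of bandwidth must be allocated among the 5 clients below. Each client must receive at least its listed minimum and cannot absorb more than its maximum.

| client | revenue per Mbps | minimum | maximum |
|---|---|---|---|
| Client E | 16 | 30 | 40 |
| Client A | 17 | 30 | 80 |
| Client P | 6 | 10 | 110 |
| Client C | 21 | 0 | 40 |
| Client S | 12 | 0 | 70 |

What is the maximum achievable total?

2230

Meeting every minimum uses 30+30+10+0+0 = 70 Mbps, leaving 60.
Order the clients by revenue per Mbps: Client C 21 > Client A 17 > Client E 16 > Client S 12 > Client P 6.
Give Client C 40 more to hit its cap of 40 ; 20 left.
Only 20 left; Client A takes them to reach 50.
Total = 16×30 + 17×50 + 6×10 + 21×40 = 2230.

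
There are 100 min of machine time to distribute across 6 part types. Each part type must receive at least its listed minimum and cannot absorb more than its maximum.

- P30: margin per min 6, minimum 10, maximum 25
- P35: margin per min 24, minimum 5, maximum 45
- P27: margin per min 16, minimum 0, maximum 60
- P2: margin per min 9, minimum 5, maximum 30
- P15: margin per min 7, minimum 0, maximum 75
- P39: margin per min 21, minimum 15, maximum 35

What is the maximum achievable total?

Meeting every minimum uses 10+5+0+5+0+15 = 35 min, leaving 65.
Highest margin per min first: P35 24 > P39 21 > P27 16 > P2 9 > P15 7 > P30 6.
P35 takes 40 more to reach its cap of 45 → 25 left.
P39: +20 to 35 (cap) → 5 left.
P27 has room for 60 more but only 5 remain, so it gets 5.
Total = 6×10 + 24×45 + 16×5 + 9×5 + 21×35 = 2000.

2000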